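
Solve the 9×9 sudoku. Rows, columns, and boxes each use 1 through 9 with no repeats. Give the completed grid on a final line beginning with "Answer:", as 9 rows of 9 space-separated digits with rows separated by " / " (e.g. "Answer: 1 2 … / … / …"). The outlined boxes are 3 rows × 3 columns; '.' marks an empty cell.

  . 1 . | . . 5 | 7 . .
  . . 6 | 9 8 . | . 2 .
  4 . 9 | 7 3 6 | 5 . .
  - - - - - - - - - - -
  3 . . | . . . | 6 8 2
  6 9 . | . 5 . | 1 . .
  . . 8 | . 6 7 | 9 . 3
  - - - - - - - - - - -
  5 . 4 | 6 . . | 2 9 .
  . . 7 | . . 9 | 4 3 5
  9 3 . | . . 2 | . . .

Step 1. [r8c5∈{1}] r8c5 is down to just 1. So r8c5=1.
Step 2. [r7c9∈{1,7,8}] across row 7, 1 lands solely at r7c9. So r7c9=1.
Step 3. [r8c4∈{8}] r8c4's peers cover all but 8. So r8c4=8.
Step 4. [r3c2∈{2,8}] in row 3, 2 fits only at r3c2 ⇒ r3c2=2.
Step 5. [r2c9∈{4}] r2c9 is down to just 4, so r2c9=4.
Step 6. [r4c2∈{4,5,7}] across row 4, 7 lands solely at r4c2. So r4c2=7.
Step 7. [r5c4∈{2,3,4}] col 4 places 3 nowhere but r5c4. So r5c4=3.
Step 8. [r6c4∈{1,2,4}] 2 has one home in box 5: r6c4. So r6c4=2.
Step 9. [r4c4∈{1,4}] r4c4 is the only open cell in col 4 admitting 1, so r4c4=1.
Step 10. [r3c9∈{8}] r3c9 has the single candidate 8. So r3c9=8.
Step 11. [r4c6∈{4}] nothing but 4 survives at r4c6. So r4c6=4.
Step 12. [r6c8∈{4,5}] across col 8, 5 lands solely at r6c8 ⇒ r6c8=5.
Step 13. [r1c4∈{4}] r1c4 has the single candidate 4, so r1c4=4.
Step 14. [r1c8∈{6}] r1c8 is down to just 6 ⇒ r1c8=6.
Step 15. [r9c8∈{7}] r9c8's peers cover all but 7, so r9c8=7.
Step 16. [r9c7∈{8}] nothing but 8 survives at r9c7. So r9c7=8.
Step 17. [r9c9∈{6}] nothing but 6 survives at r9c9, so r9c9=6.
Step 18. [r8c2∈{6}] r8c2 is down to just 6, so r8c2=6.
Step 19. [r2c6∈{1}] nothing but 1 survives at r2c6, so r2c6=1.
Step 20. [r6c1∈{1}] only 1 remains possible at r6c1. So r6c1=1.
Step 21. [r9c4∈{5}] nothing but 5 survives at r9c4 ⇒ r9c4=5.
Step 22. [r1c5∈{2}] nothing but 2 survives at r1c5, so r1c5=2.
Step 23. [r8c1∈{2}] r8c1 has the single candidate 2. So r8c1=2.
Step 24. [r2c2∈{5}] only 5 remains possible at r2c2. So r2c2=5.
Step 25. [r5c6∈{8}] r5c6's peers cover all but 8. So r5c6=8.
Step 26. [r2c1∈{7}] r2c1 is down to just 7, so r2c1=7.
Step 27. [r1c1∈{8}] r1c1 has the single candidate 8. So r1c1=8.
Step 28. [r5c8∈{4}] r5c8 is down to just 4. So r5c8=4.
Step 29. [r6c2∈{4}] nothing but 4 survives at r6c2. So r6c2=4.
Step 30. [r5c9∈{7}] r5c9's peers cover all but 7 ⇒ r5c9=7.
Step 31. [r4c5∈{9}] r4c5 is down to just 9, so r4c5=9.
Step 32. [r7c2∈{8}] r7c2's peers cover all but 8 ⇒ r7c2=8.
Step 33. [r1c9∈{9}] r1c9's peers cover all but 9 ⇒ r1c9=9.
Step 34. [r1c3∈{3}] r1c3 has the single candidate 3 ⇒ r1c3=3.
Step 35. [r3c8∈{1}] r3c8's peers cover all but 1. So r3c8=1.
Step 36. [r9c3∈{1}] nothing but 1 survives at r9c3. So r9c3=1.
Step 37. [r4c3∈{5}] only 5 remains possible at r4c3. So r4c3=5.
Step 38. [r2c7∈{3}] r2c7 is down to just 3, so r2c7=3.
Step 39. [r7c5∈{7}] only 7 remains possible at r7c5, so r7c5=7.
Step 40. [r9c5∈{4}] nothing but 4 survives at r9c5. So r9c5=4.
Step 41. [r7c6∈{3}] r7c6 has the single candidate 3. So r7c6=3.
Step 42. [r5c3∈{2}] r5c3 is down to just 2, so r5c3=2.

Answer: 8 1 3 4 2 5 7 6 9 / 7 5 6 9 8 1 3 2 4 / 4 2 9 7 3 6 5 1 8 / 3 7 5 1 9 4 6 8 2 / 6 9 2 3 5 8 1 4 7 / 1 4 8 2 6 7 9 5 3 / 5 8 4 6 7 3 2 9 1 / 2 6 7 8 1 9 4 3 5 / 9 3 1 5 4 2 8 7 6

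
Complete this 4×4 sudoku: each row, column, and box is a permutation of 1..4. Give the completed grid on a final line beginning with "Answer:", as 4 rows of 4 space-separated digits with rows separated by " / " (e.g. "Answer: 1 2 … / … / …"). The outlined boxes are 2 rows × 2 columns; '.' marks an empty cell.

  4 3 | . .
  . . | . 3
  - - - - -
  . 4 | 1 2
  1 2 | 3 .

Step 1. [r1c3∈{2}] nothing but 2 survives at r1c3. So r1c3=2.
Step 2. [r2c1∈{2}] only 2 remains possible at r2c1, so r2c1=2.
Step 3. [r2c3∈{4}] nothing but 4 survives at r2c3. So r2c3=4.
Step 4. [r2c2∈{1}] nothing but 1 survives at r2c2. So r2c2=1.
Step 5. [r1c4∈{1}] nothing but 1 survives at r1c4, so r1c4=1.
Step 6. [r3c1∈{3}] nothing but 3 survives at r3c1, so r3c1=3.
Step 7. [r4c4∈{4}] nothing but 4 survives at r4c4. So r4c4=4.

Answer: 4 3 2 1 / 2 1 4 3 / 3 4 1 2 / 1 2 3 4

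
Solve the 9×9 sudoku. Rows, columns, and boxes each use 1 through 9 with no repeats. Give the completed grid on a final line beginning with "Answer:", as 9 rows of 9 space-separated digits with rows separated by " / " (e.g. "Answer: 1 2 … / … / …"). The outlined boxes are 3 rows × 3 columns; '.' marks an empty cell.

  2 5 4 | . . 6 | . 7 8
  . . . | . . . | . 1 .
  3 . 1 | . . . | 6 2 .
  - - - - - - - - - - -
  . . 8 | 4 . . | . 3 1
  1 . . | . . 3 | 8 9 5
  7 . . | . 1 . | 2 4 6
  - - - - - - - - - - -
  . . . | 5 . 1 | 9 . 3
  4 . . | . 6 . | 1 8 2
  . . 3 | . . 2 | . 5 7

Step 1. [r4c1∈{5,6,9}] r4c1 is the only open cell in col 1 admitting 5 ⇒ r4c1=5.
Step 2. [r4c2∈{2,6,9}] across row 4, 6 lands solely at r4c2. So r4c2=6.
Step 3. [r4c5∈{2,7,9}] 2 has one home in row 4: r4c5. So r4c5=2.
Step 4. [r4c6∈{7,9}] in row 4, 9 fits only at r4c6, so r4c6=9.
Step 5. [r8c6∈{7}] nothing but 7 survives at r8c6. So r8c6=7.
Step 6. [r8c2∈{9}] r8c2 is down to just 9, so r8c2=9.
Step 7. [r2c1∈{6,8,9}] r2c1 is the only open cell in col 1 admitting 9 ⇒ r2c1=9.
Step 8. [r2c7∈{3,4,5}] across col 7, 5 lands solely at r2c7. So r2c7=5.
Step 9. [r3c5∈{4,5,7,8,9}] 5 has one home in col 5: r3c5 ⇒ r3c5=5.
Step 10. [r6c4∈{8}] r6c4's peers cover all but 8, so r6c4=8.
Step 11. [r2c9∈{4}] r2c9 is down to just 4. So r2c9=4.
Step 12. [r9c1∈{6,8}] 6 has one home in row 9: r9c1, so r9c1=6.
Step 13. [r9c4∈{9}] nothing but 9 survives at r9c4 ⇒ r9c4=9.
Step 14. [r3c4∈{7}] r3c4's peers cover all but 7, so r3c4=7.
Step 15. [r3c2∈{8}] nothing but 8 survives at r3c2. So r3c2=8.
Step 16. [r9c5∈{4,8}] in row 9, 8 fits only at r9c5 ⇒ r9c5=8.
Step 17. [r2c5∈{3}] r2c5 has the single candidate 3 ⇒ r2c5=3.
Step 18. [r2c2∈{7}] nothing but 7 survives at r2c2. So r2c2=7.
Step 19. [r7c2∈{2}] only 2 remains possible at r7c2 ⇒ r7c2=2.
Step 20. [r6c2∈{3}] r6c2 has the single candidate 3. So r6c2=3.
Step 21. [r5c5∈{7}] r5c5 is down to just 7. So r5c5=7.
Step 22. [r2c3∈{6}] r2c3's peers cover all but 6. So r2c3=6.
Step 23. [r8c4∈{3}] r8c4 is down to just 3. So r8c4=3.
Step 24. [r7c1∈{8}] nothing but 8 survives at r7c1. So r7c1=8.
Step 25. [r1c7∈{3}] r1c7's peers cover all but 3, so r1c7=3.
Step 26. [r1c4∈{1}] r1c4's peers cover all but 1. So r1c4=1.
Step 27. [r9c7∈{4}] r9c7 has the single candidate 4, so r9c7=4.
Step 28. [r1c5∈{9}] r1c5 has the single candidate 9, so r1c5=9.
Step 29. [r3c6∈{4}] r3c6 is down to just 4. So r3c6=4.
Step 30. [r2c4∈{2}] only 2 remains possible at r2c4 ⇒ r2c4=2.
Step 31. [r5c3∈{2}] r5c3 has the single candidate 2 ⇒ r5c3=2.
Step 32. [r5c2∈{4}] nothing but 4 survives at r5c2, so r5c2=4.
Step 33. [r8c3∈{5}] r8c3 has the single candidate 5 ⇒ r8c3=5.
Step 34. [r3c9∈{9}] r3c9's peers cover all but 9 ⇒ r3c9=9.
Step 35. [r9c2∈{1}] nothing but 1 survives at r9c2. So r9c2=1.
Step 36. [r6c6∈{5}] only 5 remains possible at r6c6 ⇒ r6c6=5.
Step 37. [r7c5∈{4}] only 4 remains possible at r7c5, so r7c5=4.
Step 38. [r6c3∈{9}] r6c3 has the single candidate 9, so r6c3=9.
Step 39. [r2c6∈{8}] r2c6 is down to just 8. So r2c6=8.
Step 40. [r4c7∈{7}] only 7 remains possible at r4c7. So r4c7=7.
Step 41. [r7c8∈{6}] only 6 remains possible at r7c8, so r7c8=6.
Step 42. [r5c4∈{6}] r5c4 has the single candidate 6 ⇒ r5c4=6.
Step 43. [r7c3∈{7}] r7c3 is down to just 7. So r7c3=7.

Answer: 2 5 4 1 9 6 3 7 8 / 9 7 6 2 3 8 5 1 4 / 3 8 1 7 5 4 6 2 9 / 5 6 8 4 2 9 7 3 1 / 1 4 2 6 7 3 8 9 5 / 7 3 9 8 1 5 2 4 6 / 8 2 7 5 4 1 9 6 3 / 4 9 5 3 6 7 1 8 2 / 6 1 3 9 8 2 4 5 7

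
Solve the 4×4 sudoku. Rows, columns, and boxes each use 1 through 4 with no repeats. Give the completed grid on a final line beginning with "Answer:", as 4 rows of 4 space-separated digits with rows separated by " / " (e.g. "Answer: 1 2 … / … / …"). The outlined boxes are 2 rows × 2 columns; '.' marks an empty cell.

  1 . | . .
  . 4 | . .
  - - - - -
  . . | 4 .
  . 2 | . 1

Step 1. [r3c1∈{3}] only 3 remains possible at r3c1 ⇒ r3c1=3.
Step 2. [r2c3∈{1,2,3}] in row 2, 1 fits only at r2c3 ⇒ r2c3=1.
Step 3. [r1c3∈{2,3}] r1c3 is the only open cell in col 3 admitting 2, so r1c3=2.
Step 4. [r1c2∈{3}] only 3 remains possible at r1c2. So r1c2=3.
Step 5. [r1c4∈{4}] nothing but 4 survives at r1c4. So r1c4=4.
Step 6. [r4c1∈{4}] r4c1's peers cover all but 4 ⇒ r4c1=4.
Step 7. [r2c4∈{3}] nothing but 3 survives at r2c4 ⇒ r2c4=3.
Step 8. [r2c1∈{2}] r2c1 has the single candidate 2, so r2c1=2.
Step 9. [r4c3∈{3}] r4c3 is down to just 3 ⇒ r4c3=3.
Step 10. [r3c4∈{2}] only 2 remains possible at r3c4, so r3c4=2.
Step 11. [r3c2∈{1}] nothing but 1 survives at r3c2, so r3c2=1.

Answer: 1 3 2 4 / 2 4 1 3 / 3 1 4 2 / 4 2 3 1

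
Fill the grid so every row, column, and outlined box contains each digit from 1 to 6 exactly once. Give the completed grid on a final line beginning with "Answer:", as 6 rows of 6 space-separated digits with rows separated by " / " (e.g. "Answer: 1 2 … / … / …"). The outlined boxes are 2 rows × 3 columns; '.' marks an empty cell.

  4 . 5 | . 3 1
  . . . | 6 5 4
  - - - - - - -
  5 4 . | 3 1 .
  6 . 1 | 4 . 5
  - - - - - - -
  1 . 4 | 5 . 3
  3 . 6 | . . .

Step 1. [r6c6∈{2}] r6c6's peers cover all but 2, so r6c6=2.
Step 2. [r5c2∈{2}] only 2 remains possible at r5c2 ⇒ r5c2=2.
Step 3. [r2c3∈{2,3}] in col 3, 3 fits only at r2c3. So r2c3=3.
Step 4. [r4c5∈{2}] r4c5's peers cover all but 2, so r4c5=2.
Step 5. [r3c6∈{6}] r3c6 is down to just 6. So r3c6=6.
Step 6. [r6c5∈{4}] only 4 remains possible at r6c5, so r6c5=4.
Step 7. [r3c3∈{2}] r3c3's peers cover all but 2 ⇒ r3c3=2.
Step 8. [r4c2∈{3}] nothing but 3 survives at r4c2, so r4c2=3.
Step 9. [r6c4∈{1}] r6c4's peers cover all but 1 ⇒ r6c4=1.
Step 10. [r5c5∈{6}] only 6 remains possible at r5c5 ⇒ r5c5=6.
Step 11. [r6c2∈{5}] r6c2 is down to just 5, so r6c2=5.
Step 12. [r2c1∈{2}] only 2 remains possible at r2c1. So r2c1=2.
Step 13. [r2c2∈{1}] r2c2's peers cover all but 1, so r2c2=1.
Step 14. [r1c4∈{2}] r1c4 is down to just 2. So r1c4=2.
Step 15. [r1c2∈{6}] r1c2 is down to just 6. So r1c2=6.

Answer: 4 6 5 2 3 1 / 2 1 3 6 5 4 / 5 4 2 3 1 6 / 6 3 1 4 2 5 / 1 2 4 5 6 3 / 3 5 6 1 4 2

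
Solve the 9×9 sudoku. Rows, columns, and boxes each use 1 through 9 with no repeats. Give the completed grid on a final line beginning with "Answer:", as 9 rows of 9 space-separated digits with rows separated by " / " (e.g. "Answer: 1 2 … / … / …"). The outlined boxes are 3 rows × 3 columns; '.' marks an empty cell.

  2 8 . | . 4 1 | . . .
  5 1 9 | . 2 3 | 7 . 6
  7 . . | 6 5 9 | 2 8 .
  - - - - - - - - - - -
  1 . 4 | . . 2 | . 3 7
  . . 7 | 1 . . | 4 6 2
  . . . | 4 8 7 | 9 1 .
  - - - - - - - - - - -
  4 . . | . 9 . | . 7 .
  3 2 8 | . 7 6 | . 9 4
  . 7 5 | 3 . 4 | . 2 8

Step 1. [r7c2∈{6}] r7c2 is down to just 6 ⇒ r7c2=6.
Step 2. [r8c7∈{1,5}] 1 has one home in row 8: r8c7 ⇒ r8c7=1.
Step 3. [r6c9∈{5}] r6c9 is down to just 5 ⇒ r6c9=5.
Step 4. [r3c3∈{3}] r3c3 has the single candidate 3 ⇒ r3c3=3.
Step 5. [r7c7∈{3,5}] box 9 places 5 nowhere but r7c7, so r7c7=5.
Step 6. [r5c6∈{5}] r5c6 is down to just 5. So r5c6=5.
Step 7. [r5c1∈{8,9}] row 5 places 8 nowhere but r5c1, so r5c1=8.
Step 8. [r5c2∈{3,9}] 9 has one home in row 5: r5c2. So r5c2=9.
Step 9. [r6c1∈{6}] r6c1 has the single candidate 6, so r6c1=6.
Step 10. [r1c9∈{3,9}] in row 1, 9 fits only at r1c9, so r1c9=9.
Step 11. [r7c6∈{8}] nothing but 8 survives at r7c6 ⇒ r7c6=8.
Step 12. [r1c4∈{7}] nothing but 7 survives at r1c4 ⇒ r1c4=7.
Step 13. [r1c3∈{6}] r1c3 has the single candidate 6, so r1c3=6.
Step 14. [r2c8∈{4}] r2c8's peers cover all but 4. So r2c8=4.
Step 15. [r4c7∈{8}] r4c7's peers cover all but 8. So r4c7=8.
Step 16. [r7c3∈{1}] only 1 remains possible at r7c3. So r7c3=1.
Step 17. [r3c2∈{4}] r3c2 is down to just 4, so r3c2=4.
Step 18. [r9c5∈{1}] r9c5's peers cover all but 1 ⇒ r9c5=1.
Step 19. [r1c8∈{5}] r1c8 has the single candidate 5. So r1c8=5.
Step 20. [r5c5∈{3}] r5c5's peers cover all but 3. So r5c5=3.
Step 21. [r7c4∈{2}] nothing but 2 survives at r7c4. So r7c4=2.
Step 22. [r6c2∈{3}] r6c2's peers cover all but 3, so r6c2=3.
Step 23. [r9c1∈{9}] r9c1's peers cover all but 9 ⇒ r9c1=9.
Step 24. [r8c4∈{5}] nothing but 5 survives at r8c4, so r8c4=5.
Step 25. [r2c4∈{8}] r2c4 is down to just 8. So r2c4=8.
Step 26. [r7c9∈{3}] r7c9 has the single candidate 3 ⇒ r7c9=3.
Step 27. [r4c5∈{6}] r4c5 is down to just 6. So r4c5=6.
Step 28. [r6c3∈{2}] r6c3 has the single candidate 2 ⇒ r6c3=2.
Step 29. [r9c7∈{6}] nothing but 6 survives at r9c7 ⇒ r9c7=6.
Step 30. [r4c2∈{5}] r4c2's peers cover all but 5. So r4c2=5.
Step 31. [r1c7∈{3}] only 3 remains possible at r1c7 ⇒ r1c7=3.
Step 32. [r4c4∈{9}] r4c4's peers cover all but 9, so r4c4=9.
Step 33. [r3c9∈{1}] r3c9's peers cover all but 1 ⇒ r3c9=1.

Answer: 2 8 6 7 4 1 3 5 9 / 5 1 9 8 2 3 7 4 6 / 7 4 3 6 5 9 2 8 1 / 1 5 4 9 6 2 8 3 7 / 8 9 7 1 3 5 4 6 2 / 6 3 2 4 8 7 9 1 5 / 4 6 1 2 9 8 5 7 3 / 3 2 8 5 7 6 1 9 4 / 9 7 5 3 1 4 6 2 8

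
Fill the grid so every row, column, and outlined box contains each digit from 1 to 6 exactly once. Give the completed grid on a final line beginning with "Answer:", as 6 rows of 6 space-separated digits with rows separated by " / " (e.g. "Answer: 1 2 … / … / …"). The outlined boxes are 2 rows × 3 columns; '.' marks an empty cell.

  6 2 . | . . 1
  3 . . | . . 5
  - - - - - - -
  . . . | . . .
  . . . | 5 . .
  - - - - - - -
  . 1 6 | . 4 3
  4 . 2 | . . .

Step 1. [r2c2∈{4}] nothing but 4 survives at r2c2. So r2c2=4.
Step 2. [r6c6∈{6}] r6c6 has the single candidate 6 ⇒ r6c6=6.
Step 3. [r6c2∈{3,5}] 3 has one home in row 6: r6c2, so r6c2=3.
Step 4. [r3c2∈{5,6}] r3c2 is the only open cell in col 2 admitting 5, so r3c2=5.
Step 5. [r1c5∈{3}] r1c5 is down to just 3. So r1c5=3.
Step 6. [r3c4∈{1,2,3,4,6}] in col 4, 3 fits only at r3c4, so r3c4=3.
Step 7. [r3c5∈{1,2,6}] across row 3, 6 lands solely at r3c5 ⇒ r3c5=6.
Step 8. [r4c5∈{1,2}] 1 has one home in box 4: r4c5 ⇒ r4c5=1.
Step 9. [r3c1∈{1,2}] in col 1, 1 fits only at r3c1, so r3c1=1.
Step 10. [r3c3∈{4}] only 4 remains possible at r3c3. So r3c3=4.
Step 11. [r4c1∈{2}] nothing but 2 survives at r4c1. So r4c1=2.
Step 12. [r5c4∈{2}] r5c4 has the single candidate 2. So r5c4=2.
Step 13. [r4c6∈{4}] nothing but 4 survives at r4c6, so r4c6=4.
Step 14. [r4c2∈{6}] r4c2's peers cover all but 6, so r4c2=6.
Step 15. [r6c5∈{5}] nothing but 5 survives at r6c5, so r6c5=5.
Step 16. [r1c4∈{4}] only 4 remains possible at r1c4. So r1c4=4.
Step 17. [r6c4∈{1}] r6c4's peers cover all but 1. So r6c4=1.
Step 18. [r2c4∈{6}] r2c4's peers cover all but 6 ⇒ r2c4=6.
Step 19. [r5c1∈{5}] nothing but 5 survives at r5c1. So r5c1=5.
Step 20. [r4c3∈{3}] nothing but 3 survives at r4c3. So r4c3=3.
Step 21. [r1c3∈{5}] r1c3 has the single candidate 5, so r1c3=5.
Step 22. [r2c3∈{1}] r2c3 has the single candidate 1, so r2c3=1.
Step 23. [r3c6∈{2}] nothing but 2 survives at r3c6 ⇒ r3c6=2.
Step 24. [r2c5∈{2}] nothing but 2 survives at r2c5, so r2c5=2.

Answer: 6 2 5 4 3 1 / 3 4 1 6 2 5 / 1 5 4 3 6 2 / 2 6 3 5 1 4 / 5 1 6 2 4 3 / 4 3 2 1 5 6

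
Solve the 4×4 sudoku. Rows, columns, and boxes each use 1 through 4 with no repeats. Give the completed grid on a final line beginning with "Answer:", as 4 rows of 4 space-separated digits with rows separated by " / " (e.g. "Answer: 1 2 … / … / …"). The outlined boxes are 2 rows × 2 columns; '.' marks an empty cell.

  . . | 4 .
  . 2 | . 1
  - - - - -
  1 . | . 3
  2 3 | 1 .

Step 1. [r1c1∈{3}] only 3 remains possible at r1c1. So r1c1=3.
Step 2. [r1c2∈{1}] r1c2's peers cover all but 1. So r1c2=1.
Step 3. [r2c3∈{3}] r2c3 has the single candidate 3 ⇒ r2c3=3.
Step 4. [r1c4∈{2}] nothing but 2 survives at r1c4 ⇒ r1c4=2.
Step 5. [r2c1∈{4}] r2c1 is down to just 4, so r2c1=4.
Step 6. [r4c4∈{4}] r4c4's peers cover all but 4, so r4c4=4.
Step 7. [r3c2∈{4}] only 4 remains possible at r3c2 ⇒ r3c2=4.
Step 8. [r3c3∈{2}] r3c3 has the single candidate 2, so r3c3=2.

Answer: 3 1 4 2 / 4 2 3 1 / 1 4 2 3 / 2 3 1 4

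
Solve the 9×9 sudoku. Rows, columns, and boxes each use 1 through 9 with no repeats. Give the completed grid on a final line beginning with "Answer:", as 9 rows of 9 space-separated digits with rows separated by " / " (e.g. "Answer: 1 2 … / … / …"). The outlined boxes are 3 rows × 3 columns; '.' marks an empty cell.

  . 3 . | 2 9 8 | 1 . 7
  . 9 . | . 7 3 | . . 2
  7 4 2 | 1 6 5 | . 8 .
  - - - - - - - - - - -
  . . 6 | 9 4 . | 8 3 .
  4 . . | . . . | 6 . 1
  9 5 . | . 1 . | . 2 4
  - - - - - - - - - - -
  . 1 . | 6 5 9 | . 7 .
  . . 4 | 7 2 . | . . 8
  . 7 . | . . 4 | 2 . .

Step 1. [r7c9∈{3}] only 3 remains possible at r7c9. So r7c9=3.
Step 2. [r7c3∈{8}] nothing but 8 survives at r7c3 ⇒ r7c3=8.
Step 3. [r9c9∈{5,6,9}] r9c9 is the only open cell in col 9 admitting 6 ⇒ r9c9=6.
Step 4. [r1c3∈{5}] r1c3 has the single candidate 5 ⇒ r1c3=5.
Step 5. [r8c1∈{3,5,6}] 3 has one home in row 8: r8c1. So r8c1=3.
Step 6. [r6c4∈{3,8}] r6c4 is the only open cell in row 6 admitting 8. So r6c4=8.
Step 7. [r1c8∈{4,6}] in row 1, 4 fits only at r1c8 ⇒ r1c8=4.
Step 8. [r5c8∈{5,9}] 9 has one home in row 5: r5c8. So r5c8=9.
Step 9. [r4c6∈{2,7}] across row 4, 7 lands solely at r4c6 ⇒ r4c6=7.
Step 10. [r5c5∈{3}] r5c5 is down to just 3, so r5c5=3.
Step 11. [r9c8∈{1,5}] 1 has one home in row 9: r9c8, so r9c8=1.
Step 12. [r4c2∈{2}] r4c2's peers cover all but 2, so r4c2=2.
Step 13. [r8c7∈{5,9}] 9 has one home in row 8: r8c7 ⇒ r8c7=9.
Step 14. [r2c8∈{5,6}] col 8 places 6 nowhere but r2c8 ⇒ r2c8=6.
Step 15. [r2c3∈{1}] nothing but 1 survives at r2c3, so r2c3=1.
Step 16. [r6c7∈{7}] r6c7 has the single candidate 7 ⇒ r6c7=7.
Step 17. [r7c1∈{2}] r7c1 has the single candidate 2 ⇒ r7c1=2.
Step 18. [r6c3∈{3}] r6c3 has the single candidate 3, so r6c3=3.
Step 19. [r4c9∈{5}] only 5 remains possible at r4c9. So r4c9=5.
Step 20. [r9c1∈{5}] r9c1 has the single candidate 5 ⇒ r9c1=5.
Step 21. [r6c6∈{6}] r6c6's peers cover all but 6. So r6c6=6.
Step 22. [r3c9∈{9}] r3c9's peers cover all but 9 ⇒ r3c9=9.
Step 23. [r9c4∈{3}] r9c4 is down to just 3, so r9c4=3.
Step 24. [r8c6∈{1}] r8c6's peers cover all but 1, so r8c6=1.
Step 25. [r8c8∈{5}] r8c8 is down to just 5, so r8c8=5.
Step 26. [r3c7∈{3}] only 3 remains possible at r3c7 ⇒ r3c7=3.
Step 27. [r9c3∈{9}] r9c3's peers cover all but 9. So r9c3=9.
Step 28. [r5c2∈{8}] nothing but 8 survives at r5c2. So r5c2=8.
Step 29. [r4c1∈{1}] r4c1 has the single candidate 1 ⇒ r4c1=1.
Step 30. [r8c2∈{6}] nothing but 6 survives at r8c2. So r8c2=6.
Step 31. [r2c7∈{5}] r2c7's peers cover all but 5. So r2c7=5.
Step 32. [r5c3∈{7}] only 7 remains possible at r5c3, so r5c3=7.
Step 33. [r5c4∈{5}] r5c4's peers cover all but 5. So r5c4=5.
Step 34. [r2c4∈{4}] r2c4 is down to just 4, so r2c4=4.
Step 35. [r9c5∈{8}] r9c5 is down to just 8, so r9c5=8.
Step 36. [r7c7∈{4}] only 4 remains possible at r7c7, so r7c7=4.
Step 37. [r5c6∈{2}] r5c6 is down to just 2, so r5c6=2.
Step 38. [r1c1∈{6}] r1c1 has the single candidate 6. So r1c1=6.
Step 39. [r2c1∈{8}] r2c1 has the single candidate 8 ⇒ r2c1=8.

Answer: 6 3 5 2 9 8 1 4 7 / 8 9 1 4 7 3 5 6 2 / 7 4 2 1 6 5 3 8 9 / 1 2 6 9 4 7 8 3 5 / 4 8 7 5 3 2 6 9 1 / 9 5 3 8 1 6 7 2 4 / 2 1 8 6 5 9 4 7 3 / 3 6 4 7 2 1 9 5 8 / 5 7 9 3 8 4 2 1 6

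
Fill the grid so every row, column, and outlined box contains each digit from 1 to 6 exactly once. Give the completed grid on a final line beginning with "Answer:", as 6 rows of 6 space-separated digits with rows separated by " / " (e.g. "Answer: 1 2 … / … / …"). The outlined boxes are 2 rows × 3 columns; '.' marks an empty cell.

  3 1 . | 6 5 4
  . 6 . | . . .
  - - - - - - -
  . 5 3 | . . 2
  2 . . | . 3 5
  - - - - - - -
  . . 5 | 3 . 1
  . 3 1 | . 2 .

Step 1. [r3c1∈{1,4,6}] 1 has one home in col 1: r3c1. So r3c1=1.
Step 2. [r4c2∈{4}] r4c2 is down to just 4 ⇒ r4c2=4.
Step 3. [r2c4∈{1,2}] in col 4, 2 fits only at r2c4 ⇒ r2c4=2.
Step 4. [r6c6∈{6}] r6c6's peers cover all but 6, so r6c6=6.
Step 5. [r5c5∈{4}] r5c5 is down to just 4, so r5c5=4.
Step 6. [r2c1∈{4,5}] row 2 places 5 nowhere but r2c1. So r2c1=5.
Step 7. [r6c1∈{4}] nothing but 4 survives at r6c1. So r6c1=4.
Step 8. [r3c4∈{4}] nothing but 4 survives at r3c4, so r3c4=4.
Step 9. [r5c2∈{2}] r5c2 has the single candidate 2. So r5c2=2.
Step 10. [r2c3∈{4}] r2c3 has the single candidate 4. So r2c3=4.
Step 11. [r4c4∈{1}] only 1 remains possible at r4c4, so r4c4=1.
Step 12. [r2c5∈{1}] only 1 remains possible at r2c5, so r2c5=1.
Step 13. [r6c4∈{5}] only 5 remains possible at r6c4 ⇒ r6c4=5.
Step 14. [r4c3∈{6}] r4c3 is down to just 6 ⇒ r4c3=6.
Step 15. [r3c5∈{6}] r3c5's peers cover all but 6. So r3c5=6.
Step 16. [r1c3∈{2}] only 2 remains possible at r1c3 ⇒ r1c3=2.
Step 17. [r2c6∈{3}] only 3 remains possible at r2c6, so r2c6=3.
Step 18. [r5c1∈{6}] r5c1 has the single candidate 6, so r5c1=6.

Answer: 3 1 2 6 5 4 / 5 6 4 2 1 3 / 1 5 3 4 6 2 / 2 4 6 1 3 5 / 6 2 5 3 4 1 / 4 3 1 5 2 6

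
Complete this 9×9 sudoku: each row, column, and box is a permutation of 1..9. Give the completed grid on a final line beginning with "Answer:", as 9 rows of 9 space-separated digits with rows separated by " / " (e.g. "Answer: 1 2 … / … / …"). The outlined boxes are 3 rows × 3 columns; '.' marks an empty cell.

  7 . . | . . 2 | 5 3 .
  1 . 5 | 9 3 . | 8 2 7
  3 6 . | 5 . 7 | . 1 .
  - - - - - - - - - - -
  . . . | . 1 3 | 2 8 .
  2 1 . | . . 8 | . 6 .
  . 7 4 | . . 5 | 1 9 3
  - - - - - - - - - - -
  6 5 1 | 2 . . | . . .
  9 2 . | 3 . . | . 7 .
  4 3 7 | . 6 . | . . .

Step 1. [r7c8∈{4}] r7c8's peers cover all but 4, so r7c8=4.
Step 2. [r1c2∈{4,8,9}] in col 2, 8 fits only at r1c2 ⇒ r1c2=8.
Step 3. [r1c5∈{4}] r1c5 is down to just 4 ⇒ r1c5=4.
Step 4. [r9c7∈{9}] r9c7 is down to just 9 ⇒ r9c7=9.
Step 5. [r5c9∈{4,5}] r5c9 is the only open cell in row 5 admitting 5. So r5c9=5.
Step 6. [r1c3∈{9}] r1c3 has the single candidate 9. So r1c3=9.
Step 7. [r9c4∈{1,8}] r9c4 is the only open cell in col 4 admitting 8 ⇒ r9c4=8.
Step 8. [r4c4∈{4,6,7}] 7 has one home in row 4: r4c4 ⇒ r4c4=7.
Step 9. [r9c6∈{1}] r9c6 has the single candidate 1 ⇒ r9c6=1.
Step 10. [r3c7∈{4}] nothing but 4 survives at r3c7, so r3c7=4.
Step 11. [r8c9∈{1,6,8}] r8c9 is the only open cell in row 8 admitting 1 ⇒ r8c9=1.
Step 12. [r7c5∈{7,9}] row 7 places 7 nowhere but r7c5 ⇒ r7c5=7.
Step 13. [r6c4∈{6}] r6c4 is down to just 6, so r6c4=6.
Step 14. [r5c3∈{3}] r5c3's peers cover all but 3. So r5c3=3.
Step 15. [r2c2∈{4}] only 4 remains possible at r2c2, so r2c2=4.
Step 16. [r4c9∈{4}] r4c9 is down to just 4 ⇒ r4c9=4.
Step 17. [r3c9∈{9}] r3c9 has the single candidate 9 ⇒ r3c9=9.
Step 18. [r4c3∈{6}] r4c3's peers cover all but 6, so r4c3=6.
Step 19. [r4c1∈{5}] r4c1 has the single candidate 5. So r4c1=5.
Step 20. [r4c2∈{9}] r4c2's peers cover all but 9, so r4c2=9.
Step 21. [r9c9∈{2}] nothing but 2 survives at r9c9 ⇒ r9c9=2.
Step 22. [r6c5∈{2}] r6c5 is down to just 2, so r6c5=2.
Step 23. [r7c9∈{8}] r7c9 has the single candidate 8, so r7c9=8.
Step 24. [r5c4∈{4}] only 4 remains possible at r5c4. So r5c4=4.
Step 25. [r5c5∈{9}] r5c5's peers cover all but 9 ⇒ r5c5=9.
Step 26. [r3c3∈{2}] r3c3's peers cover all but 2 ⇒ r3c3=2.
Step 27. [r7c6∈{9}] nothing but 9 survives at r7c6 ⇒ r7c6=9.
Step 28. [r8c3∈{8}] nothing but 8 survives at r8c3 ⇒ r8c3=8.
Step 29. [r8c6∈{4}] r8c6's peers cover all but 4, so r8c6=4.
Step 30. [r2c6∈{6}] r2c6's peers cover all but 6 ⇒ r2c6=6.
Step 31. [r7c7∈{3}] only 3 remains possible at r7c7. So r7c7=3.
Step 32. [r5c7∈{7}] nothing but 7 survives at r5c7 ⇒ r5c7=7.
Step 33. [r8c5∈{5}] r8c5 is down to just 5. So r8c5=5.
Step 34. [r6c1∈{8}] r6c1's peers cover all but 8, so r6c1=8.
Step 35. [r8c7∈{6}] only 6 remains possible at r8c7, so r8c7=6.
Step 36. [r3c5∈{8}] r3c5 is down to just 8 ⇒ r3c5=8.
Step 37. [r9c8∈{5}] r9c8 has the single candidate 5 ⇒ r9c8=5.
Step 38. [r1c4∈{1}] nothing but 1 survives at r1c4. So r1c4=1.
Step 39. [r1c9∈{6}] r1c9's peers cover all but 6 ⇒ r1c9=6.

Answer: 7 8 9 1 4 2 5 3 6 / 1 4 5 9 3 6 8 2 7 / 3 6 2 5 8 7 4 1 9 / 5 9 6 7 1 3 2 8 4 / 2 1 3 4 9 8 7 6 5 / 8 7 4 6 2 5 1 9 3 / 6 5 1 2 7 9 3 4 8 / 9 2 8 3 5 4 6 7 1 / 4 3 7 8 6 1 9 5 2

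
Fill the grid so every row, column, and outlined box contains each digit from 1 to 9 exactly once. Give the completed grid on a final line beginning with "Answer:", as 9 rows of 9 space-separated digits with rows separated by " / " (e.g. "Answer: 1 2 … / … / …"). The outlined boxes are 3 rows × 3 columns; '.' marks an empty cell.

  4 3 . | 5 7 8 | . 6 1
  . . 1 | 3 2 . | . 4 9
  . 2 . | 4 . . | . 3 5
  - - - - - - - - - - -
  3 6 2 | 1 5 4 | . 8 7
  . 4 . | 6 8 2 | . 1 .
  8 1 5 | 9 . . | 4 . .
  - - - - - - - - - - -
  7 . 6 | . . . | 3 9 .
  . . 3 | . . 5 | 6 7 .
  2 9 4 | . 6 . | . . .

Step 1. [r3c6∈{1,6,9}] across col 6, 9 lands solely at r3c6 ⇒ r3c6=9.
Step 2. [r8c2∈{8}] r8c2's peers cover all but 8, so r8c2=8.
Step 3. [r9c7∈{1,5,8}] across col 7, 1 lands solely at r9c7. So r9c7=1.
Step 4. [r2c2∈{5,7}] across col 2, 7 lands solely at r2c2, so r2c2=7.
Step 5. [r5c1∈{9}] r5c1 is down to just 9 ⇒ r5c1=9.
Step 6. [r8c5∈{1,4,9}] r8c5 is the only open cell in row 8 admitting 9, so r8c5=9.
Step 7. [r9c4∈{7,8}] across col 4, 7 lands solely at r9c4 ⇒ r9c4=7.
Step 8. [r7c5∈{1,4}] across col 5, 4 lands solely at r7c5, so r7c5=4.
Step 9. [r7c4∈{2,8}] col 4 places 8 nowhere but r7c4, so r7c4=8.
Step 10. [r6c5∈{3}] r6c5 is down to just 3 ⇒ r6c5=3.
Step 11. [r7c9∈{2}] r7c9's peers cover all but 2. So r7c9=2.
Step 12. [r3c7∈{7,8}] 7 has one home in row 3: r3c7 ⇒ r3c7=7.
Step 13. [r2c6∈{6}] r2c6 has the single candidate 6. So r2c6=6.
Step 14. [r8c9∈{4}] r8c9 has the single candidate 4 ⇒ r8c9=4.
Step 15. [r8c4∈{2}] nothing but 2 survives at r8c4, so r8c4=2.
Step 16. [r3c3∈{8}] r3c3 has the single candidate 8 ⇒ r3c3=8.
Step 17. [r6c9∈{6}] nothing but 6 survives at r6c9 ⇒ r6c9=6.
Step 18. [r9c9∈{8}] r9c9 has the single candidate 8. So r9c9=8.
Step 19. [r9c8∈{5}] r9c8 has the single candidate 5 ⇒ r9c8=5.
Step 20. [r3c5∈{1}] only 1 remains possible at r3c5, so r3c5=1.
Step 21. [r7c6∈{1}] only 1 remains possible at r7c6 ⇒ r7c6=1.
Step 22. [r3c1∈{6}] nothing but 6 survives at r3c1. So r3c1=6.
Step 23. [r7c2∈{5}] r7c2 has the single candidate 5 ⇒ r7c2=5.
Step 24. [r1c7∈{2}] r1c7 has the single candidate 2 ⇒ r1c7=2.
Step 25. [r1c3∈{9}] r1c3 has the single candidate 9. So r1c3=9.
Step 26. [r5c7∈{5}] only 5 remains possible at r5c7. So r5c7=5.
Step 27. [r6c6∈{7}] r6c6's peers cover all but 7, so r6c6=7.
Step 28. [r5c3∈{7}] r5c3's peers cover all but 7. So r5c3=7.
Step 29. [r4c7∈{9}] only 9 remains possible at r4c7 ⇒ r4c7=9.
Step 30. [r5c9∈{3}] nothing but 3 survives at r5c9, so r5c9=3.
Step 31. [r9c6∈{3}] nothing but 3 survives at r9c6. So r9c6=3.
Step 32. [r2c7∈{8}] r2c7 has the single candidate 8, so r2c7=8.
Step 33. [r6c8∈{2}] nothing but 2 survives at r6c8. So r6c8=2.
Step 34. [r8c1∈{1}] only 1 remains possible at r8c1. So r8c1=1.
Step 35. [r2c1∈{5}] nothing but 5 survives at r2c1. So r2c1=5.

Answer: 4 3 9 5 7 8 2 6 1 / 5 7 1 3 2 6 8 4 9 / 6 2 8 4 1 9 7 3 5 / 3 6 2 1 5 4 9 8 7 / 9 4 7 6 8 2 5 1 3 / 8 1 5 9 3 7 4 2 6 / 7 5 6 8 4 1 3 9 2 / 1 8 3 2 9 5 6 7 4 / 2 9 4 7 6 3 1 5 8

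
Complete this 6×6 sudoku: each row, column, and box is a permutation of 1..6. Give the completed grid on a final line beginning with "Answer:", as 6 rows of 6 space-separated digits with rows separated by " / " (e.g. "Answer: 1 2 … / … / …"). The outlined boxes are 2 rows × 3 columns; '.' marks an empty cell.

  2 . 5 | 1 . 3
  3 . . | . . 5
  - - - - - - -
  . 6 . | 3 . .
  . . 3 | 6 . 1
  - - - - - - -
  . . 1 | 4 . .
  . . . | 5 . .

Step 1. [r1c2∈{4}] only 4 remains possible at r1c2. So r1c2=4.
Step 2. [r3c6∈{2,4}] across col 6, 4 lands solely at r3c6. So r3c6=4.
Step 3. [r1c5∈{6}] r1c5 is down to just 6, so r1c5=6.
Step 4. [r6c3∈{2,4,6}] col 3 places 4 nowhere but r6c3, so r6c3=4.
Step 5. [r6c1∈{6}] only 6 remains possible at r6c1, so r6c1=6.
Step 6. [r6c6∈{2}] nothing but 2 survives at r6c6. So r6c6=2.
Step 7. [r5c1∈{5}] r5c1's peers cover all but 5, so r5c1=5.
Step 8. [r5c5∈{3}] only 3 remains possible at r5c5. So r5c5=3.
Step 9. [r4c2∈{2,5}] col 2 places 5 nowhere but r4c2. So r4c2=5.
Step 10. [r4c5∈{2}] nothing but 2 survives at r4c5. So r4c5=2.
Step 11. [r3c3∈{2}] nothing but 2 survives at r3c3 ⇒ r3c3=2.
Step 12. [r2c3∈{6}] r2c3 has the single candidate 6. So r2c3=6.
Step 13. [r2c2∈{1}] r2c2 has the single candidate 1 ⇒ r2c2=1.
Step 14. [r6c5∈{1}] r6c5 has the single candidate 1 ⇒ r6c5=1.
Step 15. [r5c6∈{6}] r5c6's peers cover all but 6 ⇒ r5c6=6.
Step 16. [r2c4∈{2}] r2c4's peers cover all but 2, so r2c4=2.
Step 17. [r3c1∈{1}] nothing but 1 survives at r3c1. So r3c1=1.
Step 18. [r3c5∈{5}] only 5 remains possible at r3c5, so r3c5=5.
Step 19. [r6c2∈{3}] only 3 remains possible at r6c2, so r6c2=3.
Step 20. [r4c1∈{4}] nothing but 4 survives at r4c1, so r4c1=4.
Step 21. [r2c5∈{4}] r2c5's peers cover all but 4. So r2c5=4.
Step 22. [r5c2∈{2}] r5c2 has the single candidate 2. So r5c2=2.

Answer: 2 4 5 1 6 3 / 3 1 6 2 4 5 / 1 6 2 3 5 4 / 4 5 3 6 2 1 / 5 2 1 4 3 6 / 6 3 4 5 1 2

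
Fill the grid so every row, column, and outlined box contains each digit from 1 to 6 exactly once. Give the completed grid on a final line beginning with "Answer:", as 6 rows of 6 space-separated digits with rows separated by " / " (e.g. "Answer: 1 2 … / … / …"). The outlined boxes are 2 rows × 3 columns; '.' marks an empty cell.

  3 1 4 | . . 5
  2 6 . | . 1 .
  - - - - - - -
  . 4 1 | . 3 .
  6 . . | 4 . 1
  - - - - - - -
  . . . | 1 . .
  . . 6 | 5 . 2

Step 1. [r5c6∈{3,4,6}] r5c6 is the only open cell in box 6 admitting 3, so r5c6=3.
Step 2. [r4c3∈{2,3,5}] 3 has one home in col 3: r4c3, so r4c3=3.
Step 3. [r4c2∈{2,5}] 2 has one home in box 3: r4c2 ⇒ r4c2=2.
Step 4. [r3c4∈{2,6}] across row 3, 2 lands solely at r3c4, so r3c4=2.
Step 5. [r5c5∈{4,6}] across row 5, 6 lands solely at r5c5. So r5c5=6.
Step 6. [r5c1∈{4,5}] across row 5, 4 lands solely at r5c1. So r5c1=4.
Step 7. [r5c3∈{2,5}] in row 5, 2 fits only at r5c3 ⇒ r5c3=2.
Step 8. [r1c5∈{2}] only 2 remains possible at r1c5. So r1c5=2.
Step 9. [r2c6∈{4}] only 4 remains possible at r2c6. So r2c6=4.
Step 10. [r5c2∈{5}] nothing but 5 survives at r5c2 ⇒ r5c2=5.
Step 11. [r2c3∈{5}] r2c3's peers cover all but 5 ⇒ r2c3=5.
Step 12. [r6c2∈{3}] only 3 remains possible at r6c2 ⇒ r6c2=3.
Step 13. [r2c4∈{3}] nothing but 3 survives at r2c4. So r2c4=3.
Step 14. [r3c1∈{5}] r3c1 is down to just 5, so r3c1=5.
Step 15. [r4c5∈{5}] nothing but 5 survives at r4c5, so r4c5=5.
Step 16. [r1c4∈{6}] only 6 remains possible at r1c4. So r1c4=6.
Step 17. [r3c6∈{6}] r3c6's peers cover all but 6, so r3c6=6.
Step 18. [r6c1∈{1}] r6c1 has the single candidate 1. So r6c1=1.
Step 19. [r6c5∈{4}] nothing but 4 survives at r6c5 ⇒ r6c5=4.

Answer: 3 1 4 6 2 5 / 2 6 5 3 1 4 / 5 4 1 2 3 6 / 6 2 3 4 5 1 / 4 5 2 1 6 3 / 1 3 6 5 4 2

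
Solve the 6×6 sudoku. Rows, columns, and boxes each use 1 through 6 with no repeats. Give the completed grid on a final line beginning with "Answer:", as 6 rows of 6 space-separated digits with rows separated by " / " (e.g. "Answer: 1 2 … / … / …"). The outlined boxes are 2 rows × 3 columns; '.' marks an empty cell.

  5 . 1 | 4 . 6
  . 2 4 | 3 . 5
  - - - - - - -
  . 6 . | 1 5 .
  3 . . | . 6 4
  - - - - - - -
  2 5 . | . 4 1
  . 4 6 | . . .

Step 1. [r4c4∈{2}] only 2 remains possible at r4c4 ⇒ r4c4=2.
Step 2. [r6c6∈{2,3}] across col 6, 2 lands solely at r6c6. So r6c6=2.
Step 3. [r4c2∈{1}] r4c2 has the single candidate 1. So r4c2=1.
Step 4. [r1c2∈{3}] r1c2's peers cover all but 3, so r1c2=3.
Step 5. [r5c4∈{6}] r5c4 is down to just 6, so r5c4=6.
Step 6. [r2c1∈{6}] r2c1's peers cover all but 6, so r2c1=6.
Step 7. [r3c1∈{4}] only 4 remains possible at r3c1, so r3c1=4.
Step 8. [r6c4∈{5}] r6c4 is down to just 5 ⇒ r6c4=5.
Step 9. [r2c5∈{1}] r2c5 has the single candidate 1. So r2c5=1.
Step 10. [r6c1∈{1}] r6c1 is down to just 1 ⇒ r6c1=1.
Step 11. [r5c3∈{3}] r5c3 has the single candidate 3 ⇒ r5c3=3.
Step 12. [r3c3∈{2}] only 2 remains possible at r3c3. So r3c3=2.
Step 13. [r1c5∈{2}] r1c5's peers cover all but 2. So r1c5=2.
Step 14. [r6c5∈{3}] r6c5 has the single candidate 3, so r6c5=3.
Step 15. [r4c3∈{5}] r4c3 is down to just 5. So r4c3=5.
Step 16. [r3c6∈{3}] only 3 remains possible at r3c6, so r3c6=3.

Answer: 5 3 1 4 2 6 / 6 2 4 3 1 5 / 4 6 2 1 5 3 / 3 1 5 2 6 4 / 2 5 3 6 4 1 / 1 4 6 5 3 2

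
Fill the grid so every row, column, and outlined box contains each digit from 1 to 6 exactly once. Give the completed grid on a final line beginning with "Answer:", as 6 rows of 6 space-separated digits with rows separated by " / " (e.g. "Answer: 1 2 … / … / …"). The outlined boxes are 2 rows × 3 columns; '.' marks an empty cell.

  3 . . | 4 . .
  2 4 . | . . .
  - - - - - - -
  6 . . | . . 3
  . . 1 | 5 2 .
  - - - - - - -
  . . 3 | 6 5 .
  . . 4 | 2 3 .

Step 1. [r1c2∈{1,5,6}] across box 1, 1 lands solely at r1c2. So r1c2=1.
Step 2. [r1c5∈{6}] r1c5 has the single candidate 6 ⇒ r1c5=6.
Step 3. [r6c6∈{1}] r6c6 has the single candidate 1. So r6c6=1.
Step 4. [r1c3∈{5}] r1c3 has the single candidate 5 ⇒ r1c3=5.
Step 5. [r3c4∈{1}] r3c4 is down to just 1, so r3c4=1.
Step 6. [r3c2∈{2,5}] r3c2 is the only open cell in row 3 admitting 5. So r3c2=5.
Step 7. [r3c5∈{4}] r3c5's peers cover all but 4 ⇒ r3c5=4.
Step 8. [r2c4∈{3}] r2c4 has the single candidate 3. So r2c4=3.
Step 9. [r4c1∈{4}] only 4 remains possible at r4c1. So r4c1=4.
Step 10. [r2c3∈{6}] r2c3's peers cover all but 6 ⇒ r2c3=6.
Step 11. [r2c6∈{5}] r2c6 has the single candidate 5. So r2c6=5.
Step 12. [r1c6∈{2}] r1c6 has the single candidate 2, so r1c6=2.
Step 13. [r3c3∈{2}] r3c3 has the single candidate 2 ⇒ r3c3=2.
Step 14. [r4c2∈{3}] nothing but 3 survives at r4c2 ⇒ r4c2=3.
Step 15. [r6c1∈{5}] r6c1's peers cover all but 5, so r6c1=5.
Step 16. [r5c6∈{4}] r5c6 is down to just 4, so r5c6=4.
Step 17. [r2c5∈{1}] r2c5's peers cover all but 1, so r2c5=1.
Step 18. [r5c1∈{1}] r5c1's peers cover all but 1. So r5c1=1.
Step 19. [r4c6∈{6}] only 6 remains possible at r4c6 ⇒ r4c6=6.
Step 20. [r5c2∈{2}] r5c2 is down to just 2 ⇒ r5c2=2.
Step 21. [r6c2∈{6}] nothing but 6 survives at r6c2, so r6c2=6.

Answer: 3 1 5 4 6 2 / 2 4 6 3 1 5 / 6 5 2 1 4 3 / 4 3 1 5 2 6 / 1 2 3 6 5 4 / 5 6 4 2 3 1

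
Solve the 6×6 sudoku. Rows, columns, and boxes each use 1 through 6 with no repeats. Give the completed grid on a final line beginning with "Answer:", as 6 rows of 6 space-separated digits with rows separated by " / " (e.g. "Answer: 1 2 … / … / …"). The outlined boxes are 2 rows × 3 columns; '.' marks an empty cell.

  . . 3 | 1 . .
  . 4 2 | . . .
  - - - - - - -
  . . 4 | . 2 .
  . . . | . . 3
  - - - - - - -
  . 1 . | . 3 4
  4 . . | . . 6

Step 1. [r6c3∈{5}] r6c3 has the single candidate 5, so r6c3=5.
Step 2. [r2c6∈{5}] r2c6's peers cover all but 5, so r2c6=5.
Step 3. [r4c5∈{1,4,5,6}] col 5 places 5 nowhere but r4c5 ⇒ r4c5=5.
Step 4. [r3c1∈{1,3,5,6}] r3c1 is the only open cell in col 1 admitting 3, so r3c1=3.
Step 5. [r3c4∈{6}] r3c4 has the single candidate 6 ⇒ r3c4=6.
Step 6. [r5c3∈{6}] r5c3 is down to just 6. So r5c3=6.
Step 7. [r5c1∈{2}] only 2 remains possible at r5c1 ⇒ r5c1=2.
Step 8. [r2c5∈{6}] r2c5's peers cover all but 6 ⇒ r2c5=6.
Step 9. [r1c1∈{5,6}] in col 1, 5 fits only at r1c1. So r1c1=5.
Step 10. [r4c1∈{1,6}] across col 1, 6 lands solely at r4c1 ⇒ r4c1=6.
Step 11. [r2c4∈{3}] r2c4's peers cover all but 3. So r2c4=3.
Step 12. [r4c3∈{1}] r4c3's peers cover all but 1 ⇒ r4c3=1.
Step 13. [r6c5∈{1}] r6c5 has the single candidate 1. So r6c5=1.
Step 14. [r5c4∈{5}] nothing but 5 survives at r5c4, so r5c4=5.
Step 15. [r3c2∈{5}] r3c2's peers cover all but 5 ⇒ r3c2=5.
Step 16. [r4c4∈{4}] r4c4 is down to just 4 ⇒ r4c4=4.
Step 17. [r1c2∈{6}] r1c2 has the single candidate 6 ⇒ r1c2=6.
Step 18. [r6c4∈{2}] nothing but 2 survives at r6c4 ⇒ r6c4=2.
Step 19. [r6c2∈{3}] only 3 remains possible at r6c2 ⇒ r6c2=3.
Step 20. [r1c5∈{4}] only 4 remains possible at r1c5, so r1c5=4.
Step 21. [r4c2∈{2}] r4c2 has the single candidate 2, so r4c2=2.
Step 22. [r2c1∈{1}] r2c1 is down to just 1 ⇒ r2c1=1.
Step 23. [r3c6∈{1}] only 1 remains possible at r3c6, so r3c6=1.
Step 24. [r1c6∈{2}] only 2 remains possible at r1c6, so r1c6=2.

Answer: 5 6 3 1 4 2 / 1 4 2 3 6 5 / 3 5 4 6 2 1 / 6 2 1 4 5 3 / 2 1 6 5 3 4 / 4 3 5 2 1 6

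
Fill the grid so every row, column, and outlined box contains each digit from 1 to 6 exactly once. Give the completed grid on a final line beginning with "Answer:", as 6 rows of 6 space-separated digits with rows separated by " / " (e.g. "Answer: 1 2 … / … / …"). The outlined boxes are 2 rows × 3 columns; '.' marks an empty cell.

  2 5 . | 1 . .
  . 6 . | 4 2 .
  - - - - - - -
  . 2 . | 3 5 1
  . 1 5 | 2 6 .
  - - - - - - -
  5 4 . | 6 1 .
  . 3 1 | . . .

Step 1. [r6c6∈{2,4,5}] across row 6, 2 lands solely at r6c6, so r6c6=2.
Step 2. [r2c3∈{3}] only 3 remains possible at r2c3, so r2c3=3.
Step 3. [r3c3∈{4,6}] r3c3 is the only open cell in col 3 admitting 6 ⇒ r3c3=6.
Step 4. [r4c1∈{3,4}] r4c1 is the only open cell in row 4 admitting 3. So r4c1=3.
Step 5. [r5c6∈{3}] r5c6 has the single candidate 3 ⇒ r5c6=3.
Step 6. [r4c6∈{4}] r4c6 is down to just 4 ⇒ r4c6=4.
Step 7. [r6c1∈{6}] nothing but 6 survives at r6c1, so r6c1=6.
Step 8. [r6c4∈{5}] r6c4's peers cover all but 5 ⇒ r6c4=5.
Step 9. [r6c5∈{4}] r6c5 is down to just 4, so r6c5=4.
Step 10. [r2c6∈{5}] r2c6 has the single candidate 5. So r2c6=5.
Step 11. [r1c3∈{4}] nothing but 4 survives at r1c3, so r1c3=4.
Step 12. [r1c6∈{6}] nothing but 6 survives at r1c6, so r1c6=6.
Step 13. [r2c1∈{1}] nothing but 1 survives at r2c1 ⇒ r2c1=1.
Step 14. [r1c5∈{3}] only 3 remains possible at r1c5. So r1c5=3.
Step 15. [r3c1∈{4}] nothing but 4 survives at r3c1. So r3c1=4.
Step 16. [r5c3∈{2}] r5c3's peers cover all but 2. So r5c3=2.

Answer: 2 5 4 1 3 6 / 1 6 3 4 2 5 / 4 2 6 3 5 1 / 3 1 5 2 6 4 / 5 4 2 6 1 3 / 6 3 1 5 4 2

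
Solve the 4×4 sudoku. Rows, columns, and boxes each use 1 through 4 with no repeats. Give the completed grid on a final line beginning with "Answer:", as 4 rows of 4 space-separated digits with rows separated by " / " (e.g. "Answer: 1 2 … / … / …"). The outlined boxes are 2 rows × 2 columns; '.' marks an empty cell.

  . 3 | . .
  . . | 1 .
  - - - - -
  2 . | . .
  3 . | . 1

Step 1. [r2c4∈{2,3,4}] row 2 places 3 nowhere but r2c4, so r2c4=3.
Step 2. [r3c4∈{4}] r3c4's peers cover all but 4. So r3c4=4.
Step 3. [r1c3∈{2,4}] 4 has one home in col 3: r1c3 ⇒ r1c3=4.
Step 4. [r2c1∈{4}] r2c1 has the single candidate 4. So r2c1=4.
Step 5. [r4c2∈{4}] only 4 remains possible at r4c2, so r4c2=4.
Step 6. [r3c2∈{1}] r3c2 has the single candidate 1, so r3c2=1.
Step 7. [r1c1∈{1}] only 1 remains possible at r1c1 ⇒ r1c1=1.
Step 8. [r1c4∈{2}] nothing but 2 survives at r1c4 ⇒ r1c4=2.
Step 9. [r2c2∈{2}] nothing but 2 survives at r2c2 ⇒ r2c2=2.
Step 10. [r3c3∈{3}] only 3 remains possible at r3c3 ⇒ r3c3=3.
Step 11. [r4c3∈{2}] r4c3 is down to just 2. So r4c3=2.

Answer: 1 3 4 2 / 4 2 1 3 / 2 1 3 4 / 3 4 2 1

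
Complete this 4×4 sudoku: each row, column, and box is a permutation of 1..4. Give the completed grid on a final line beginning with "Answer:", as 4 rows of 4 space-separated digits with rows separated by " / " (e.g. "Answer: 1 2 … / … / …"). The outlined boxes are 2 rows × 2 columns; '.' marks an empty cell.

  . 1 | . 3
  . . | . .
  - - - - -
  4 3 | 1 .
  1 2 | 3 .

Step 1. [r1c3∈{2,4}] in row 1, 4 fits only at r1c3, so r1c3=4.
Step 2. [r2c3∈{2}] r2c3 is down to just 2, so r2c3=2.
Step 3. [r4c4∈{4}] only 4 remains possible at r4c4, so r4c4=4.
Step 4. [r2c2∈{4}] r2c2 is down to just 4, so r2c2=4.
Step 5. [r3c4∈{2}] only 2 remains possible at r3c4. So r3c4=2.
Step 6. [r2c4∈{1}] r2c4 is down to just 1. So r2c4=1.
Step 7. [r1c1∈{2}] only 2 remains possible at r1c1. So r1c1=2.
Step 8. [r2c1∈{3}] only 3 remains possible at r2c1, so r2c1=3.

Answer: 2 1 4 3 / 3 4 2 1 / 4 3 1 2 / 1 2 3 4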